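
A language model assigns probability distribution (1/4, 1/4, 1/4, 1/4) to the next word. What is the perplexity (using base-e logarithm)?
4.0000

Perplexity is e^H (or exp(H) for natural log).

First, H = -Σ p log p = 1.3863 nats
Perplexity = e^1.3863 = 4.0000

Interpretation: The model's uncertainty is equivalent to choosing uniformly among 4.0 options.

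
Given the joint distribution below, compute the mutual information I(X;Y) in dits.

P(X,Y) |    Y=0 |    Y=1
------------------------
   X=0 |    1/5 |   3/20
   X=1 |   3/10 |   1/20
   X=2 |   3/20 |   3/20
0.0247 dits

Mutual information: I(X;Y) = H(X) + H(Y) - H(X,Y)

Marginals:
P(X) = (7/20, 7/20, 3/10), H(X) = 0.4760 dits
P(Y) = (13/20, 7/20), H(Y) = 0.2812 dits

Joint entropy: H(X,Y) = 0.7325 dits

I(X;Y) = 0.4760 + 0.2812 - 0.7325 = 0.0247 dits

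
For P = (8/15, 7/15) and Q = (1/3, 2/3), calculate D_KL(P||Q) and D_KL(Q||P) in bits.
D_KL(P||Q) = 0.1215, D_KL(Q||P) = 0.1170

KL divergence is not symmetric: D_KL(P||Q) ≠ D_KL(Q||P) in general.

D_KL(P||Q) = 0.1215 bits
D_KL(Q||P) = 0.1170 bits

No, they are not equal!

This asymmetry is why KL divergence is not a true distance metric.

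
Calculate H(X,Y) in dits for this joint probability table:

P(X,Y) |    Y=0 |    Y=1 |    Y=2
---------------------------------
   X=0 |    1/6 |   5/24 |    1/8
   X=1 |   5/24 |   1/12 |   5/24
0.7583 dits

Joint entropy is H(X,Y) = -Σ_{x,y} p(x,y) log p(x,y).

Summing over all non-zero entries:
H(X,Y) = -[1/6·log_10(1/6) + 5/24·log_10(5/24) + 1/8·log_10(1/8) + 5/24·log_10(5/24) + 1/12·log_10(1/12) + 5/24·log_10(5/24)]
H(X,Y) = 0.7583 dits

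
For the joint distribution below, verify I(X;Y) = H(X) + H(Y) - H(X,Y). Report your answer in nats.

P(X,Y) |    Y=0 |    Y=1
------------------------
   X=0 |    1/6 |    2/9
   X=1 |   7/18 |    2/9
I(X;Y) = 0.0208 nats

Mutual information has multiple equivalent forms:
- I(X;Y) = H(X) - H(X|Y)
- I(X;Y) = H(Y) - H(Y|X)
- I(X;Y) = H(X) + H(Y) - H(X,Y)

Computing all quantities:
H(X) = 0.6682, H(Y) = 0.6870, H(X,Y) = 1.3344
H(X|Y) = 0.6474, H(Y|X) = 0.6661

Verification:
H(X) - H(X|Y) = 0.6682 - 0.6474 = 0.0208
H(Y) - H(Y|X) = 0.6870 - 0.6661 = 0.0208
H(X) + H(Y) - H(X,Y) = 0.6682 + 0.6870 - 1.3344 = 0.0208

All forms give I(X;Y) = 0.0208 nats. ✓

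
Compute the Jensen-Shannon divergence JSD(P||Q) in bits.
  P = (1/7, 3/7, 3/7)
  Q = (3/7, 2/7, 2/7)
0.0747 bits

Jensen-Shannon divergence is:
JSD(P||Q) = 0.5 × D_KL(P||M) + 0.5 × D_KL(Q||M)
where M = 0.5 × (P + Q) is the mixture distribution.

M = 0.5 × (1/7, 3/7, 3/7) + 0.5 × (3/7, 2/7, 2/7) = (2/7, 5/14, 5/14)

D_KL(P||M) = 0.0826 bits
D_KL(Q||M) = 0.0667 bits

JSD(P||Q) = 0.5 × 0.0826 + 0.5 × 0.0667 = 0.0747 bits

Unlike KL divergence, JSD is symmetric and bounded: 0 ≤ JSD ≤ log(2).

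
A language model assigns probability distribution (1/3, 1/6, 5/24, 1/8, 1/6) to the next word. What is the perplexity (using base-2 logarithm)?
4.7123

Perplexity is 2^H (or exp(H) for natural log).

First, H = -Σ p log p = 2.2364 bits
Perplexity = 2^2.2364 = 4.7123

Interpretation: The model's uncertainty is equivalent to choosing uniformly among 4.7 options.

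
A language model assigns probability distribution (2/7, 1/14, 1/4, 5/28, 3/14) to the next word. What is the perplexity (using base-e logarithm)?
4.6216

Perplexity is e^H (or exp(H) for natural log).

First, H = -Σ p log p = 1.5307 nats
Perplexity = e^1.5307 = 4.6216

Interpretation: The model's uncertainty is equivalent to choosing uniformly among 4.6 options.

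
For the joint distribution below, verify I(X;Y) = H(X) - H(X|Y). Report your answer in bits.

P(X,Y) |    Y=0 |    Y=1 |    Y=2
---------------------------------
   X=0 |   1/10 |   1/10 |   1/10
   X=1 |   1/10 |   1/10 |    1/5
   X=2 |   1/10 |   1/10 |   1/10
I(X;Y) = 0.0200 bits

Mutual information has multiple equivalent forms:
- I(X;Y) = H(X) - H(X|Y)
- I(X;Y) = H(Y) - H(Y|X)
- I(X;Y) = H(X) + H(Y) - H(X,Y)

Computing all quantities:
H(X) = 1.5710, H(Y) = 1.5710, H(X,Y) = 3.1219
H(X|Y) = 1.5510, H(Y|X) = 1.5510

Verification:
H(X) - H(X|Y) = 1.5710 - 1.5510 = 0.0200
H(Y) - H(Y|X) = 1.5710 - 1.5510 = 0.0200
H(X) + H(Y) - H(X,Y) = 1.5710 + 1.5710 - 3.1219 = 0.0200

All forms give I(X;Y) = 0.0200 bits. ✓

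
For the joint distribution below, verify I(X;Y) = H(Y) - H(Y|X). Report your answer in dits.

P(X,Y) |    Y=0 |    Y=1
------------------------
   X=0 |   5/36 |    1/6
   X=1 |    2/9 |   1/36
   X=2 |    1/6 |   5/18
I(X;Y) = 0.0434 dits

Mutual information has multiple equivalent forms:
- I(X;Y) = H(X) - H(X|Y)
- I(X;Y) = H(Y) - H(Y|X)
- I(X;Y) = H(X) + H(Y) - H(X,Y)

Computing all quantities:
H(X) = 0.4644, H(Y) = 0.3004, H(X,Y) = 0.7214
H(X|Y) = 0.4210, H(Y|X) = 0.2570

Verification:
H(X) - H(X|Y) = 0.4644 - 0.4210 = 0.0434
H(Y) - H(Y|X) = 0.3004 - 0.2570 = 0.0434
H(X) + H(Y) - H(X,Y) = 0.4644 + 0.3004 - 0.7214 = 0.0434

All forms give I(X;Y) = 0.0434 dits. ✓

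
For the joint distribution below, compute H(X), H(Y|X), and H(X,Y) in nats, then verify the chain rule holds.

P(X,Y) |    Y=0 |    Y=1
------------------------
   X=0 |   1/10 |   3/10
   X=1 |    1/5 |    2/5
H(X,Y) = 1.2799, H(X) = 0.6730, H(Y|X) = 0.6068 (all in nats)

Chain rule: H(X,Y) = H(X) + H(Y|X)

Left side — joint entropy directly:
H(X,Y) = -Σ p(x,y) log p(x,y) = 1.2799 nats

Right side — compute H(Y|X) from the conditional distributions:
P(X) = (2/5, 3/5), so H(X) = 0.6730 nats
H(Y|X) = Σ_x P(X=x) · H(Y|X=x):
  P(Y|X=0) = (1/4, 3/4), H(Y|X=0) = 0.5623, weight P(X=0) = 2/5
  P(Y|X=1) = (1/3, 2/3), H(Y|X=1) = 0.6365, weight P(X=1) = 3/5
H(Y|X) = 0.6068 nats

H(X) + H(Y|X) = 0.6730 + 0.6068 = 1.2799 nats

Both sides equal 1.2799 nats. ✓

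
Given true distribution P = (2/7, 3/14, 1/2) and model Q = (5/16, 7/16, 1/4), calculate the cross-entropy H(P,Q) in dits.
0.5223 dits

Cross-entropy: H(P,Q) = -Σ p(x) log q(x)

Alternatively: H(P,Q) = H(P) + D_KL(P||Q)
H(P) = 0.4493 dits
D_KL(P||Q) = 0.0730 dits

H(P,Q) = 0.4493 + 0.0730 = 0.5223 dits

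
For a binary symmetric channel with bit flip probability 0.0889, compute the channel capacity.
0.5672 bits

For a binary symmetric channel (BSC) with error probability p:
Capacity C = 1 - H(p) bits per symbol

where H(p) = -p log₂(p) - (1-p) log₂(1-p) is the binary entropy function.

H(0.0889) = 0.4328 bits
C = 1 - 0.4328 = 0.5672 bits per symbol

This means we can reliably transmit up to 0.5672 bits of information per channel use.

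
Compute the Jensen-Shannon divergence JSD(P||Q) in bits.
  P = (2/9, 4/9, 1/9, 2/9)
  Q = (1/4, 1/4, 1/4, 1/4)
0.0409 bits

Jensen-Shannon divergence is:
JSD(P||Q) = 0.5 × D_KL(P||M) + 0.5 × D_KL(Q||M)
where M = 0.5 × (P + Q) is the mixture distribution.

M = 0.5 × (2/9, 4/9, 1/9, 2/9) + 0.5 × (1/4, 1/4, 1/4, 1/4) = (0.236111, 0.347222, 0.180556, 0.236111)

D_KL(P||M) = 0.0416 bits
D_KL(Q||M) = 0.0401 bits

JSD(P||Q) = 0.5 × 0.0416 + 0.5 × 0.0401 = 0.0409 bits

Unlike KL divergence, JSD is symmetric and bounded: 0 ≤ JSD ≤ log(2).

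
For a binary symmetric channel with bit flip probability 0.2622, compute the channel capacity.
0.1700 bits

For a binary symmetric channel (BSC) with error probability p:
Capacity C = 1 - H(p) bits per symbol

where H(p) = -p log₂(p) - (1-p) log₂(1-p) is the binary entropy function.

H(0.2622) = 0.8300 bits
C = 1 - 0.8300 = 0.1700 bits per symbol

This means we can reliably transmit up to 0.1700 bits of information per channel use.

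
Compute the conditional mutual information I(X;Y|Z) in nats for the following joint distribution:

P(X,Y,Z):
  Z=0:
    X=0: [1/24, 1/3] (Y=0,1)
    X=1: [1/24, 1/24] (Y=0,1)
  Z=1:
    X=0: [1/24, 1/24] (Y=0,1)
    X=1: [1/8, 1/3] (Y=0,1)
0.0368 nats

Conditional mutual information: I(X;Y|Z) = H(X|Z) + H(Y|Z) - H(X,Y|Z)

H(Z) = 0.6897
H(X,Z) = 1.1395 → H(X|Z) = 0.4499
H(Y,Z) = 1.2413 → H(Y|Z) = 0.5517
H(X,Y,Z) = 1.6544 → H(X,Y|Z) = 0.9648

I(X;Y|Z) = 0.4499 + 0.5517 - 0.9648 = 0.0368 nats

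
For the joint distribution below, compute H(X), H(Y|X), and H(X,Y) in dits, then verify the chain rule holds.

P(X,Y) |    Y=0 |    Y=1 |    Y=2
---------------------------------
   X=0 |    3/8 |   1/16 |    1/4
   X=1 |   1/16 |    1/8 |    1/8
H(X,Y) = 0.6865, H(X) = 0.2697, H(Y|X) = 0.4168 (all in dits)

Chain rule: H(X,Y) = H(X) + H(Y|X)

Left side — joint entropy directly:
H(X,Y) = -Σ p(x,y) log p(x,y) = 0.6865 dits

Right side — compute H(Y|X) from the conditional distributions:
P(X) = (11/16, 5/16), so H(X) = 0.2697 dits
H(Y|X) = Σ_x P(X=x) · H(Y|X=x):
  P(Y|X=0) = (6/11, 1/11, 4/11), H(Y|X=0) = 0.3980, weight P(X=0) = 11/16
  P(Y|X=1) = (1/5, 2/5, 2/5), H(Y|X=1) = 0.4581, weight P(X=1) = 5/16
H(Y|X) = 0.4168 dits

H(X) + H(Y|X) = 0.2697 + 0.4168 = 0.6865 dits

Both sides equal 0.6865 dits. ✓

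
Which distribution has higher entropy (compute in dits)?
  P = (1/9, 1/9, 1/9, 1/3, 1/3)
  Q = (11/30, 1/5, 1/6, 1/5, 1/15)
Q

Computing entropies in dits:
H(P) = 0.6362
H(Q) = 0.6475

Distribution Q has higher entropy.

Intuition: The distribution closer to uniform (more spread out) has higher entropy.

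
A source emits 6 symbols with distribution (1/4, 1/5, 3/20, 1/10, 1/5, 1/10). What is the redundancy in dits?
0.0245 dits

Redundancy measures how far a source is from maximum entropy:
R = H_max - H(X)

Maximum entropy for 6 symbols: H_max = log_10(6) = 0.7782 dits
Actual entropy: H(X) = 0.7537 dits
Redundancy: R = 0.7782 - 0.7537 = 0.0245 dits

This redundancy represents potential for compression: the source could be compressed by 0.0245 dits per symbol.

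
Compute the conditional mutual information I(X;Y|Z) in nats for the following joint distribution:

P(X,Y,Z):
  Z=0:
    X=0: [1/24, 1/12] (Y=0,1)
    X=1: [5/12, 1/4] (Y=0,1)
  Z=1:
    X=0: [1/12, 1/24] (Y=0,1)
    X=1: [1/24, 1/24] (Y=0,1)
0.0211 nats

Conditional mutual information: I(X;Y|Z) = H(X|Z) + H(Y|Z) - H(X,Y|Z)

H(Z) = 0.5117
H(X,Z) = 0.9972 → H(X|Z) = 0.4855
H(Y,Z) = 1.1908 → H(Y|Z) = 0.6790
H(X,Y,Z) = 1.6552 → H(X,Y|Z) = 1.1434

I(X;Y|Z) = 0.4855 + 0.6790 - 1.1434 = 0.0211 nats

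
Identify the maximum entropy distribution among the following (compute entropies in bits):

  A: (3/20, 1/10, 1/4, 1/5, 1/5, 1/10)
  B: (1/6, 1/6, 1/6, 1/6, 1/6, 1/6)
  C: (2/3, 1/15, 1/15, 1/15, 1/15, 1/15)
B

For a discrete distribution over n outcomes, entropy is maximized by the uniform distribution.

Computing entropies:
H(A) = 2.5037 bits
H(B) = 2.5850 bits
H(C) = 1.6923 bits

The uniform distribution (where all probabilities equal 1/6) achieves the maximum entropy of log_2(6) = 2.5850 bits.

Distribution B has the highest entropy.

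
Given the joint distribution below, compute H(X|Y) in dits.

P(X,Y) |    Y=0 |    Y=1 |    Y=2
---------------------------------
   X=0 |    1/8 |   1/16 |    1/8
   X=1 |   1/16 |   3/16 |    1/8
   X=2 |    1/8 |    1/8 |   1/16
0.4511 dits

Using the chain rule: H(X|Y) = H(X,Y) - H(Y)

First, compute H(X,Y) = 0.9265 dits

Marginal P(Y) = (5/16, 3/8, 5/16)
H(Y) = 0.4755 dits

H(X|Y) = H(X,Y) - H(Y) = 0.9265 - 0.4755 = 0.4511 dits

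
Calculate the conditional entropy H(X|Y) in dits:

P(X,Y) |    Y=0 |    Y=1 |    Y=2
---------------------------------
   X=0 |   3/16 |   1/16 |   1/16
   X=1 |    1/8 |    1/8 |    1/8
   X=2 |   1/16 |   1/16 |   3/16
0.4423 dits

Using the chain rule: H(X|Y) = H(X,Y) - H(Y)

First, compute H(X,Y) = 0.9123 dits

Marginal P(Y) = (3/8, 1/4, 3/8)
H(Y) = 0.4700 dits

H(X|Y) = H(X,Y) - H(Y) = 0.9123 - 0.4700 = 0.4423 dits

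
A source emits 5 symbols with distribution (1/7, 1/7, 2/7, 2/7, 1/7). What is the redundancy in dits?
0.0259 dits

Redundancy measures how far a source is from maximum entropy:
R = H_max - H(X)

Maximum entropy for 5 symbols: H_max = log_10(5) = 0.6990 dits
Actual entropy: H(X) = 0.6731 dits
Redundancy: R = 0.6990 - 0.6731 = 0.0259 dits

This redundancy represents potential for compression: the source could be compressed by 0.0259 dits per symbol.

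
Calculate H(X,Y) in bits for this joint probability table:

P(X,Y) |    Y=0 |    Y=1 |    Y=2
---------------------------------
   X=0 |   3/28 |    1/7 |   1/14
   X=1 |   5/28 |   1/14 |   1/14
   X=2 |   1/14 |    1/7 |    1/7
3.0801 bits

Joint entropy is H(X,Y) = -Σ_{x,y} p(x,y) log p(x,y).

Summing over all non-zero entries:
H(X,Y) = -[3/28·log_2(3/28) + 1/7·log_2(1/7) + 1/14·log_2(1/14) + 5/28·log_2(5/28) + 1/14·log_2(1/14) + 1/14·log_2(1/14) + 1/14·log_2(1/14) + 1/7·log_2(1/7) + 1/7·log_2(1/7)]
H(X,Y) = 3.0801 bits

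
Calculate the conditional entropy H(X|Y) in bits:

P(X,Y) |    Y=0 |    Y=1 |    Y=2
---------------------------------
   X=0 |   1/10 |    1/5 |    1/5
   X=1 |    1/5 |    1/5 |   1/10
0.9510 bits

Using the chain rule: H(X|Y) = H(X,Y) - H(Y)

First, compute H(X,Y) = 2.5219 bits

Marginal P(Y) = (3/10, 2/5, 3/10)
H(Y) = 1.5710 bits

H(X|Y) = H(X,Y) - H(Y) = 2.5219 - 1.5710 = 0.9510 bits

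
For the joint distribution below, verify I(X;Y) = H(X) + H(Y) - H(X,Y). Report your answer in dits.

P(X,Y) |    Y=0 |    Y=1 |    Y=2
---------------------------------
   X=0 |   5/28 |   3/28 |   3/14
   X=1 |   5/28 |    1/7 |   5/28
I(X;Y) = 0.0018 dits

Mutual information has multiple equivalent forms:
- I(X;Y) = H(X) - H(X|Y)
- I(X;Y) = H(Y) - H(Y|X)
- I(X;Y) = H(X) + H(Y) - H(X,Y)

Computing all quantities:
H(X) = 0.3010, H(Y) = 0.4696, H(X,Y) = 0.7688
H(X|Y) = 0.2992, H(Y|X) = 0.4678

Verification:
H(X) - H(X|Y) = 0.3010 - 0.2992 = 0.0018
H(Y) - H(Y|X) = 0.4696 - 0.4678 = 0.0018
H(X) + H(Y) - H(X,Y) = 0.3010 + 0.4696 - 0.7688 = 0.0018

All forms give I(X;Y) = 0.0018 dits. ✓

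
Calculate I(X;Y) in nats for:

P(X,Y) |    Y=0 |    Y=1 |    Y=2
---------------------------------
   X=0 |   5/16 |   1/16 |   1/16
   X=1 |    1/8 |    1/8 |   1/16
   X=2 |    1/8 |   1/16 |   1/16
0.0461 nats

Mutual information: I(X;Y) = H(X) + H(Y) - H(X,Y)

Marginals:
P(X) = (7/16, 5/16, 1/4), H(X) = 1.0717 nats
P(Y) = (9/16, 1/4, 3/16), H(Y) = 0.9841 nats

Joint entropy: H(X,Y) = 2.0097 nats

I(X;Y) = 1.0717 + 0.9841 - 2.0097 = 0.0461 nats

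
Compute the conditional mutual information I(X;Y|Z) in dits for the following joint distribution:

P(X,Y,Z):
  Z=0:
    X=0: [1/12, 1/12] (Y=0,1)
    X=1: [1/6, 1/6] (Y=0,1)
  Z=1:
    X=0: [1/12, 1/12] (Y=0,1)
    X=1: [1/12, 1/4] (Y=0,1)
0.0066 dits

Conditional mutual information: I(X;Y|Z) = H(X|Z) + H(Y|Z) - H(X,Y|Z)

H(Z) = 0.3010
H(X,Z) = 0.5775 → H(X|Z) = 0.2764
H(Y,Z) = 0.5898 → H(Y|Z) = 0.2887
H(X,Y,Z) = 0.8596 → H(X,Y|Z) = 0.5585

I(X;Y|Z) = 0.2764 + 0.2887 - 0.5585 = 0.0066 dits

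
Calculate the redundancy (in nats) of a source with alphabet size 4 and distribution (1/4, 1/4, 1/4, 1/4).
0.0000 nats

Redundancy measures how far a source is from maximum entropy:
R = H_max - H(X)

Maximum entropy for 4 symbols: H_max = log_e(4) = 1.3863 nats
Actual entropy: H(X) = 1.3863 nats
Redundancy: R = 1.3863 - 1.3863 = 0.0000 nats

This redundancy represents potential for compression: the source could be compressed by 0.0000 nats per symbol.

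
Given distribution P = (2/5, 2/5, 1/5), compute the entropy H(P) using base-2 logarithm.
1.5219 bits

Shannon entropy is H(X) = -Σ p(x) log p(x).

For P = (2/5, 2/5, 1/5):
H = -2/5 × log_2(2/5) -2/5 × log_2(2/5) -1/5 × log_2(1/5)
H = 1.5219 bits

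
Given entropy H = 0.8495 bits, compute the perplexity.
1.8019

Perplexity is 2^H (or exp(H) for natural log).

H = 0.8495 bits
Perplexity = 2^0.8495 = 1.8019

Interpretation: The model's uncertainty is equivalent to choosing uniformly among 1.8 options.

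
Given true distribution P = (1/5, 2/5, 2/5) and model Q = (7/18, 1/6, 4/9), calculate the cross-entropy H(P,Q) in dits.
0.5342 dits

Cross-entropy: H(P,Q) = -Σ p(x) log q(x)

Alternatively: H(P,Q) = H(P) + D_KL(P||Q)
H(P) = 0.4581 dits
D_KL(P||Q) = 0.0760 dits

H(P,Q) = 0.4581 + 0.0760 = 0.5342 dits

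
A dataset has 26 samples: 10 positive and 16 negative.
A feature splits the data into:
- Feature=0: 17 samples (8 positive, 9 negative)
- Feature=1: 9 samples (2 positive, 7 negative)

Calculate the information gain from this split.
0.0445 bits

Information Gain = H(Y) - H(Y|Feature)

Before split:
P(positive) = 10/26 = 0.3846
H(Y) = 0.9612 bits

After split:
Feature=0: H = 0.9975 bits (weight = 17/26)
Feature=1: H = 0.7642 bits (weight = 9/26)
H(Y|Feature) = (17/26)×0.9975 + (9/26)×0.7642 = 0.9167 bits

Information Gain = 0.9612 - 0.9167 = 0.0445 bits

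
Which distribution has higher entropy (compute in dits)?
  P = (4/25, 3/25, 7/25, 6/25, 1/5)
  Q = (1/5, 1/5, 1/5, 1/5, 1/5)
Q

Computing entropies in dits:
H(P) = 0.6812
H(Q) = 0.6990

Distribution Q has higher entropy.

Intuition: The distribution closer to uniform (more spread out) has higher entropy.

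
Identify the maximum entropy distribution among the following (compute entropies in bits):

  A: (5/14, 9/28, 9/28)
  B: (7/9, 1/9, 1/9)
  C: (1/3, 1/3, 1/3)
C

For a discrete distribution over n outcomes, entropy is maximized by the uniform distribution.

Computing entropies:
H(A) = 1.5831 bits
H(B) = 0.9864 bits
H(C) = 1.5850 bits

The uniform distribution (where all probabilities equal 1/3) achieves the maximum entropy of log_2(3) = 1.5850 bits.

Distribution C has the highest entropy.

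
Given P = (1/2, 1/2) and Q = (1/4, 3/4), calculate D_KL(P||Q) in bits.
0.2075 bits

KL divergence: D_KL(P||Q) = Σ p(x) log(p(x)/q(x))

Computing term by term:
  x=0: 1/2 × log_2[(1/2)/(1/4)] = 1/2 × 1.0000 = 0.5000
  x=1: 1/2 × log_2[(1/2)/(3/4)] = 1/2 × -0.5850 = -0.2925

D_KL(P||Q) = 0.2075 bits

Note: KL divergence is always non-negative and equals 0 iff P = Q.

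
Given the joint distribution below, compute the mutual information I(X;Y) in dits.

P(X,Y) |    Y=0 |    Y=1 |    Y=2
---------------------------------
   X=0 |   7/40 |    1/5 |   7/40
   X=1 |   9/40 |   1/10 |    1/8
0.0084 dits

Mutual information: I(X;Y) = H(X) + H(Y) - H(X,Y)

Marginals:
P(X) = (11/20, 9/20), H(X) = 0.2989 dits
P(Y) = (2/5, 3/10, 3/10), H(Y) = 0.4729 dits

Joint entropy: H(X,Y) = 0.7634 dits

I(X;Y) = 0.2989 + 0.4729 - 0.7634 = 0.0084 dits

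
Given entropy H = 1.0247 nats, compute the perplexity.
2.7863

Perplexity is e^H (or exp(H) for natural log).

H = 1.0247 nats
Perplexity = e^1.0247 = 2.7863

Interpretation: The model's uncertainty is equivalent to choosing uniformly among 2.8 options.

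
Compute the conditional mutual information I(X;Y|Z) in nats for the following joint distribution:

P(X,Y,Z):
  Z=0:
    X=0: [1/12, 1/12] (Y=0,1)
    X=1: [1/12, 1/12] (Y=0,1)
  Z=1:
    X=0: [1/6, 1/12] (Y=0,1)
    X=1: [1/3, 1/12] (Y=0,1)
0.0073 nats

Conditional mutual information: I(X;Y|Z) = H(X|Z) + H(Y|Z) - H(X,Y|Z)

H(Z) = 0.6365
H(X,Z) = 1.3086 → H(X|Z) = 0.6721
H(Y,Z) = 1.2425 → H(Y|Z) = 0.6059
H(X,Y,Z) = 1.9073 → H(X,Y|Z) = 1.2708

I(X;Y|Z) = 0.6721 + 0.6059 - 1.2708 = 0.0073 nats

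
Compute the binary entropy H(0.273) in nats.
0.5862 nats

The binary entropy function is:
H(p) = -p log(p) - (1-p) log(1-p)

H(0.273) = -0.273 × log_e(0.273) - 0.727 × log_e(0.727)
H(0.273) = 0.5862 nats

Note: Binary entropy is maximized at p=0.5 (H=1 bit) and minimized at p=0 or p=1 (H=0).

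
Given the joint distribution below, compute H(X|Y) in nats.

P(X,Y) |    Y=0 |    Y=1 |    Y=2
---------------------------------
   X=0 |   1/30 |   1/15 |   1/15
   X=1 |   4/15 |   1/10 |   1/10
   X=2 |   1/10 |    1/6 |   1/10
0.9614 nats

Using the chain rule: H(X|Y) = H(X,Y) - H(Y)

First, compute H(X,Y) = 2.0466 nats

Marginal P(Y) = (2/5, 1/3, 4/15)
H(Y) = 1.0852 nats

H(X|Y) = H(X,Y) - H(Y) = 2.0466 - 1.0852 = 0.9614 nats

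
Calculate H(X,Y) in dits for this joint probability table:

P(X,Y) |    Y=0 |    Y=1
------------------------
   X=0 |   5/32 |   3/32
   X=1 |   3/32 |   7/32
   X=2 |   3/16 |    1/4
0.7499 dits

Joint entropy is H(X,Y) = -Σ_{x,y} p(x,y) log p(x,y).

Summing over all non-zero entries:
H(X,Y) = -[5/32·log_10(5/32) + 3/32·log_10(3/32) + 3/32·log_10(3/32) + 7/32·log_10(7/32) + 3/16·log_10(3/16) + 1/4·log_10(1/4)]
H(X,Y) = 0.7499 dits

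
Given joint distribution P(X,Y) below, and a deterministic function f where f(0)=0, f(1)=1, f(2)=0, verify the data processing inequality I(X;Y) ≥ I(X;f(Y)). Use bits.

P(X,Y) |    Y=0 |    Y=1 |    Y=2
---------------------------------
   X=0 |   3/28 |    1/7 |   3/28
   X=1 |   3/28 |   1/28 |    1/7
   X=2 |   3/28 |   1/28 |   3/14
I(X;Y) = 0.0911, I(X;f(Y)) = 0.0800, inequality holds: 0.0911 ≥ 0.0800

Data Processing Inequality: For any Markov chain X → Y → Z, we have I(X;Y) ≥ I(X;Z).

Here Z = f(Y) is a deterministic function of Y, forming X → Y → Z.

Original I(X;Y) = 0.0911 bits

After applying f:
P(X,Z) where Z=f(Y):
- P(X,Z=0) = P(X,Y=0) + P(X,Y=2)
- P(X,Z=1) = P(X,Y=1)

I(X;Z) = I(X;f(Y)) = 0.0800 bits

Verification: 0.0911 ≥ 0.0800 ✓

Information cannot be created by processing; the function f can only lose information about X.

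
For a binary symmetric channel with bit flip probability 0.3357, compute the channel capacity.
0.0794 bits

For a binary symmetric channel (BSC) with error probability p:
Capacity C = 1 - H(p) bits per symbol

where H(p) = -p log₂(p) - (1-p) log₂(1-p) is the binary entropy function.

H(0.3357) = 0.9206 bits
C = 1 - 0.9206 = 0.0794 bits per symbol

This means we can reliably transmit up to 0.0794 bits of information per channel use.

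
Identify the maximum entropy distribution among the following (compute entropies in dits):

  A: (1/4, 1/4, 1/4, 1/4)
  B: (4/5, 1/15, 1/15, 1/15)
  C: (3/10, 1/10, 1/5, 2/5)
A

For a discrete distribution over n outcomes, entropy is maximized by the uniform distribution.

Computing entropies:
H(A) = 0.6021 dits
H(B) = 0.3127 dits
H(C) = 0.5558 dits

The uniform distribution (where all probabilities equal 1/4) achieves the maximum entropy of log_10(4) = 0.6021 dits.

Distribution A has the highest entropy.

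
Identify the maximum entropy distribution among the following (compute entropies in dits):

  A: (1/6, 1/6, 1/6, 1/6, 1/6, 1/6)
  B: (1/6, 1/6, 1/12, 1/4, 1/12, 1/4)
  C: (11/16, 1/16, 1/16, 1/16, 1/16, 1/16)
A

For a discrete distribution over n outcomes, entropy is maximized by the uniform distribution.

Computing entropies:
H(A) = 0.7782 dits
H(B) = 0.7403 dits
H(C) = 0.4882 dits

The uniform distribution (where all probabilities equal 1/6) achieves the maximum entropy of log_10(6) = 0.7782 dits.

Distribution A has the highest entropy.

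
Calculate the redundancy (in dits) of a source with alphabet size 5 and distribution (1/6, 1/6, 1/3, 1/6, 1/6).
0.0212 dits

Redundancy measures how far a source is from maximum entropy:
R = H_max - H(X)

Maximum entropy for 5 symbols: H_max = log_10(5) = 0.6990 dits
Actual entropy: H(X) = 0.6778 dits
Redundancy: R = 0.6990 - 0.6778 = 0.0212 dits

This redundancy represents potential for compression: the source could be compressed by 0.0212 dits per symbol.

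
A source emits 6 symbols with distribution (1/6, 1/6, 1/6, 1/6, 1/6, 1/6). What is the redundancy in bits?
0.0000 bits

Redundancy measures how far a source is from maximum entropy:
R = H_max - H(X)

Maximum entropy for 6 symbols: H_max = log_2(6) = 2.5850 bits
Actual entropy: H(X) = 2.5850 bits
Redundancy: R = 2.5850 - 2.5850 = 0.0000 bits

This redundancy represents potential for compression: the source could be compressed by 0.0000 bits per symbol.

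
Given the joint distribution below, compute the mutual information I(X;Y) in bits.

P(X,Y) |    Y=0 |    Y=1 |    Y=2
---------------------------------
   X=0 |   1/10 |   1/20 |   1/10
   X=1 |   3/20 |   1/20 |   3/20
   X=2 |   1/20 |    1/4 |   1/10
0.1742 bits

Mutual information: I(X;Y) = H(X) + H(Y) - H(X,Y)

Marginals:
P(X) = (1/4, 7/20, 2/5), H(X) = 1.5589 bits
P(Y) = (3/10, 7/20, 7/20), H(Y) = 1.5813 bits

Joint entropy: H(X,Y) = 2.9660 bits

I(X;Y) = 1.5589 + 1.5813 - 2.9660 = 0.1742 bits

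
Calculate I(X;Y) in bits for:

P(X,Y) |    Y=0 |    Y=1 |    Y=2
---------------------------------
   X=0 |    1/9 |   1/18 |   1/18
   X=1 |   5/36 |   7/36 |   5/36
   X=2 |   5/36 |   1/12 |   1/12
0.0285 bits

Mutual information: I(X;Y) = H(X) + H(Y) - H(X,Y)

Marginals:
P(X) = (2/9, 17/36, 11/36), H(X) = 1.5160 bits
P(Y) = (7/18, 1/3, 5/18), H(Y) = 1.5715 bits

Joint entropy: H(X,Y) = 3.0591 bits

I(X;Y) = 1.5160 + 1.5715 - 3.0591 = 0.0285 bits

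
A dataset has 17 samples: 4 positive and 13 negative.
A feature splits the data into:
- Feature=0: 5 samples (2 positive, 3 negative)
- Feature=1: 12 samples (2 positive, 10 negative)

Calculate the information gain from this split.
0.0427 bits

Information Gain = H(Y) - H(Y|Feature)

Before split:
P(positive) = 4/17 = 0.2353
H(Y) = 0.7871 bits

After split:
Feature=0: H = 0.9710 bits (weight = 5/17)
Feature=1: H = 0.6500 bits (weight = 12/17)
H(Y|Feature) = (5/17)×0.9710 + (12/17)×0.6500 = 0.7444 bits

Information Gain = 0.7871 - 0.7444 = 0.0427 bits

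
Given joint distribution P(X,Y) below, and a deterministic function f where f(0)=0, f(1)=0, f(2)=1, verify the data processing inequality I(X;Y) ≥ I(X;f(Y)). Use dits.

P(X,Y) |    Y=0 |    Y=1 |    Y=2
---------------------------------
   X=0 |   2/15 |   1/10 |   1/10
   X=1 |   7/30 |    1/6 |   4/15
I(X;Y) = 0.0021, I(X;f(Y)) = 0.0021, inequality holds: 0.0021 ≥ 0.0021

Data Processing Inequality: For any Markov chain X → Y → Z, we have I(X;Y) ≥ I(X;Z).

Here Z = f(Y) is a deterministic function of Y, forming X → Y → Z.

Original I(X;Y) = 0.0021 dits

After applying f:
P(X,Z) where Z=f(Y):
- P(X,Z=0) = P(X,Y=0) + P(X,Y=1)
- P(X,Z=1) = P(X,Y=2)

I(X;Z) = I(X;f(Y)) = 0.0021 dits

Verification: 0.0021 ≥ 0.0021 ✓

Information cannot be created by processing; the function f can only lose information about X.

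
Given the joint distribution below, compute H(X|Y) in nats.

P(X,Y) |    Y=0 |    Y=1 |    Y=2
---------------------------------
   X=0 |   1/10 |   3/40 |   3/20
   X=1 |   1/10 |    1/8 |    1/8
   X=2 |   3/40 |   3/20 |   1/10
1.0780 nats

Using the chain rule: H(X|Y) = H(X,Y) - H(Y)

First, compute H(X,Y) = 2.1683 nats

Marginal P(Y) = (11/40, 7/20, 3/8)
H(Y) = 1.0903 nats

H(X|Y) = H(X,Y) - H(Y) = 2.1683 - 1.0903 = 1.0780 nats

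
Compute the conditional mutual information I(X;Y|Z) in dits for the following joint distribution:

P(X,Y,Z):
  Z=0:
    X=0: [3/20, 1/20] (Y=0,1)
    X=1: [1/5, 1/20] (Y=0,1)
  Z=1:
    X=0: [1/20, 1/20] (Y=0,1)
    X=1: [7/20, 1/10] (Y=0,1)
0.0067 dits

Conditional mutual information: I(X;Y|Z) = H(X|Z) + H(Y|Z) - H(X,Y|Z)

H(Z) = 0.2989
H(X,Z) = 0.5464 → H(X|Z) = 0.2475
H(Y,Z) = 0.5423 → H(Y|Z) = 0.2435
H(X,Y,Z) = 0.7832 → H(X,Y|Z) = 0.4843

I(X;Y|Z) = 0.2475 + 0.2435 - 0.4843 = 0.0067 dits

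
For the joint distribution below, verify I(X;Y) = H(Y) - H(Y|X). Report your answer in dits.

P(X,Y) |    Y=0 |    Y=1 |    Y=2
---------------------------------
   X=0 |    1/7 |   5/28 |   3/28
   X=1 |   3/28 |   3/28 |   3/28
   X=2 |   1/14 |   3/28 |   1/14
I(X;Y) = 0.0022 dits

Mutual information has multiple equivalent forms:
- I(X;Y) = H(X) - H(X|Y)
- I(X;Y) = H(Y) - H(Y|X)
- I(X;Y) = H(X) + H(Y) - H(X,Y)

Computing all quantities:
H(X) = 0.4667, H(Y) = 0.4733, H(X,Y) = 0.9377
H(X|Y) = 0.4644, H(Y|X) = 0.4711

Verification:
H(X) - H(X|Y) = 0.4667 - 0.4644 = 0.0022
H(Y) - H(Y|X) = 0.4733 - 0.4711 = 0.0022
H(X) + H(Y) - H(X,Y) = 0.4667 + 0.4733 - 0.9377 = 0.0022

All forms give I(X;Y) = 0.0022 dits. ✓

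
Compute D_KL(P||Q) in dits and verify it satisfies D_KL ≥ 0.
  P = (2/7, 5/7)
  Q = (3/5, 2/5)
0.0878 dits

KL divergence satisfies the Gibbs inequality: D_KL(P||Q) ≥ 0 for all distributions P, Q.

D_KL(P||Q) = Σ p(x) log(p(x)/q(x))
Term by term:
  x=0: 2/7 × log_10[(2/7)/(3/5)] = -0.0921
  x=1: 5/7 × log_10[(5/7)/(2/5)] = 0.1799
D_KL(P||Q) = 0.0878 dits

D_KL(P||Q) = 0.0878 ≥ 0 ✓

This non-negativity is a fundamental property: relative entropy cannot be negative because it measures how different Q is from P.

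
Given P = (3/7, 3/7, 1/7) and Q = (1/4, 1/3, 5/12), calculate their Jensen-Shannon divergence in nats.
0.0499 nats

Jensen-Shannon divergence is:
JSD(P||Q) = 0.5 × D_KL(P||M) + 0.5 × D_KL(Q||M)
where M = 0.5 × (P + Q) is the mixture distribution.

M = 0.5 × (3/7, 3/7, 1/7) + 0.5 × (1/4, 1/3, 5/12) = (0.339286, 8/21, 0.279762)

D_KL(P||M) = 0.0546 nats
D_KL(Q||M) = 0.0451 nats

JSD(P||Q) = 0.5 × 0.0546 + 0.5 × 0.0451 = 0.0499 nats

Unlike KL divergence, JSD is symmetric and bounded: 0 ≤ JSD ≤ log(2).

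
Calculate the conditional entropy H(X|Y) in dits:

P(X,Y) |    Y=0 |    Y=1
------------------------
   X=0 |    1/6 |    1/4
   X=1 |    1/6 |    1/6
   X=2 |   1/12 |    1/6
0.4642 dits

Using the chain rule: H(X|Y) = H(X,Y) - H(Y)

First, compute H(X,Y) = 0.7592 dits

Marginal P(Y) = (5/12, 7/12)
H(Y) = 0.2950 dits

H(X|Y) = H(X,Y) - H(Y) = 0.7592 - 0.2950 = 0.4642 dits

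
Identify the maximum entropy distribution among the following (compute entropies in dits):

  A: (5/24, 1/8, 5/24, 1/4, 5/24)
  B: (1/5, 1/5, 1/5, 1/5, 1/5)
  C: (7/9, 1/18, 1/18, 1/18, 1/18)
B

For a discrete distribution over n outcomes, entropy is maximized by the uniform distribution.

Computing entropies:
H(A) = 0.6892 dits
H(B) = 0.6990 dits
H(C) = 0.3638 dits

The uniform distribution (where all probabilities equal 1/5) achieves the maximum entropy of log_10(5) = 0.6990 dits.

Distribution B has the highest entropy.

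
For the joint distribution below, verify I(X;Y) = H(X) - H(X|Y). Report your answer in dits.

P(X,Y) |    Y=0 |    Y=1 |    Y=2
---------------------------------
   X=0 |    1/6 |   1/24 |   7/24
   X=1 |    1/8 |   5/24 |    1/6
I(X;Y) = 0.0351 dits

Mutual information has multiple equivalent forms:
- I(X;Y) = H(X) - H(X|Y)
- I(X;Y) = H(Y) - H(Y|X)
- I(X;Y) = H(X) + H(Y) - H(X,Y)

Computing all quantities:
H(X) = 0.3010, H(Y) = 0.4619, H(X,Y) = 0.7278
H(X|Y) = 0.2659, H(Y|X) = 0.4267

Verification:
H(X) - H(X|Y) = 0.3010 - 0.2659 = 0.0351
H(Y) - H(Y|X) = 0.4619 - 0.4267 = 0.0351
H(X) + H(Y) - H(X,Y) = 0.3010 + 0.4619 - 0.7278 = 0.0351

All forms give I(X;Y) = 0.0351 dits. ✓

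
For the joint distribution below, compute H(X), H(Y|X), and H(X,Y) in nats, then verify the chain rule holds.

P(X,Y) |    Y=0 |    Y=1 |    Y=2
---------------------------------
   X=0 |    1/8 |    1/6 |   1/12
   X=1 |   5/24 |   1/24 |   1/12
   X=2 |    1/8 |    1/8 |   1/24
H(X,Y) = 2.0842, H(X) = 1.0934, H(Y|X) = 0.9908 (all in nats)

Chain rule: H(X,Y) = H(X) + H(Y|X)

Left side — joint entropy directly:
H(X,Y) = -Σ p(x,y) log p(x,y) = 2.0842 nats

Right side — compute H(Y|X) from the conditional distributions:
P(X) = (3/8, 1/3, 7/24), so H(X) = 1.0934 nats
H(Y|X) = Σ_x P(X=x) · H(Y|X=x):
  P(Y|X=0) = (1/3, 4/9, 2/9), H(Y|X=0) = 1.0609, weight P(X=0) = 3/8
  P(Y|X=1) = (5/8, 1/8, 1/4), H(Y|X=1) = 0.9003, weight P(X=1) = 1/3
  P(Y|X=2) = (3/7, 3/7, 1/7), H(Y|X=2) = 1.0042, weight P(X=2) = 7/24
H(Y|X) = 0.9908 nats

H(X) + H(Y|X) = 1.0934 + 0.9908 = 2.0842 nats

Both sides equal 2.0842 nats. ✓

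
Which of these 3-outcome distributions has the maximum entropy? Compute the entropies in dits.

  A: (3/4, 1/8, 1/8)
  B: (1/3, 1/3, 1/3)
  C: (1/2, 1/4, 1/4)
B

For a discrete distribution over n outcomes, entropy is maximized by the uniform distribution.

Computing entropies:
H(A) = 0.3195 dits
H(B) = 0.4771 dits
H(C) = 0.4515 dits

The uniform distribution (where all probabilities equal 1/3) achieves the maximum entropy of log_10(3) = 0.4771 dits.

Distribution B has the highest entropy.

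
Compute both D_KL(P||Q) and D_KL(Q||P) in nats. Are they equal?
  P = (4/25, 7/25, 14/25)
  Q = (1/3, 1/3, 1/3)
D_KL(P||Q) = 0.1243, D_KL(Q||P) = 0.1298

KL divergence is not symmetric: D_KL(P||Q) ≠ D_KL(Q||P) in general.

D_KL(P||Q) = 0.1243 nats
D_KL(Q||P) = 0.1298 nats

No, they are not equal!

This asymmetry is why KL divergence is not a true distance metric.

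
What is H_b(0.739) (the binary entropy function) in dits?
0.2493 dits

The binary entropy function is:
H(p) = -p log(p) - (1-p) log(1-p)

H(0.739) = -0.739 × log_10(0.739) - 0.261 × log_10(0.261)
H(0.739) = 0.2493 dits

Note: Binary entropy is maximized at p=0.5 (H=1 bit) and minimized at p=0 or p=1 (H=0).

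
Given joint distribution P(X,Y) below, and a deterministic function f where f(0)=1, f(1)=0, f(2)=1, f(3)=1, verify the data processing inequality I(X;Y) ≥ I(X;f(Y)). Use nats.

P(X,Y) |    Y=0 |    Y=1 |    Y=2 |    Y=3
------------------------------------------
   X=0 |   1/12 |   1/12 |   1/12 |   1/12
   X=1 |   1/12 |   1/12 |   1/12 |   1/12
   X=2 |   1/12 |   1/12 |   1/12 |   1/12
I(X;Y) = 0.0000, I(X;f(Y)) = 0.0000, inequality holds: 0.0000 ≥ 0.0000

Data Processing Inequality: For any Markov chain X → Y → Z, we have I(X;Y) ≥ I(X;Z).

Here Z = f(Y) is a deterministic function of Y, forming X → Y → Z.

Original I(X;Y) = 0.0000 nats

After applying f:
P(X,Z) where Z=f(Y):
- P(X,Z=0) = P(X,Y=1)
- P(X,Z=1) = P(X,Y=0) + P(X,Y=2) + P(X,Y=3)

I(X;Z) = I(X;f(Y)) = 0.0000 nats

Verification: 0.0000 ≥ 0.0000 ✓

Information cannot be created by processing; the function f can only lose information about X.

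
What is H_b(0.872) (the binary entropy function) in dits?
0.1661 dits

The binary entropy function is:
H(p) = -p log(p) - (1-p) log(1-p)

H(0.872) = -0.872 × log_10(0.872) - 0.128 × log_10(0.128)
H(0.872) = 0.1661 dits

Note: Binary entropy is maximized at p=0.5 (H=1 bit) and minimized at p=0 or p=1 (H=0).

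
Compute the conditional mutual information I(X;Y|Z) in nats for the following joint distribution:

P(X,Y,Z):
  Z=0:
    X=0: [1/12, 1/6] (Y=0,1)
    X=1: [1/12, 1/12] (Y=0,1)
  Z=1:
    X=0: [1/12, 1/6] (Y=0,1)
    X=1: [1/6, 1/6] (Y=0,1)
0.0140 nats

Conditional mutual information: I(X;Y|Z) = H(X|Z) + H(Y|Z) - H(X,Y|Z)

H(Z) = 0.6792
H(X,Z) = 1.3580 → H(X|Z) = 0.6788
H(Y,Z) = 1.3580 → H(Y|Z) = 0.6788
H(X,Y,Z) = 2.0228 → H(X,Y|Z) = 1.3436

I(X;Y|Z) = 0.6788 + 0.6788 - 1.3436 = 0.0140 nats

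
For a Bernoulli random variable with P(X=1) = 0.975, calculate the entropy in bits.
0.1687 bits

The binary entropy function is:
H(p) = -p log(p) - (1-p) log(1-p)

H(0.975) = -0.975 × log_2(0.975) - 0.025 × log_2(0.025)
H(0.975) = 0.1687 bits

Note: Binary entropy is maximized at p=0.5 (H=1 bit) and minimized at p=0 or p=1 (H=0).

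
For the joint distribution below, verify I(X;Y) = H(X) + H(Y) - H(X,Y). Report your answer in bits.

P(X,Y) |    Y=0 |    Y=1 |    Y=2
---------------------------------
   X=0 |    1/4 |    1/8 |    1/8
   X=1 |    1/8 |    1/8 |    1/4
I(X;Y) = 0.0613 bits

Mutual information has multiple equivalent forms:
- I(X;Y) = H(X) - H(X|Y)
- I(X;Y) = H(Y) - H(Y|X)
- I(X;Y) = H(X) + H(Y) - H(X,Y)

Computing all quantities:
H(X) = 1.0000, H(Y) = 1.5613, H(X,Y) = 2.5000
H(X|Y) = 0.9387, H(Y|X) = 1.5000

Verification:
H(X) - H(X|Y) = 1.0000 - 0.9387 = 0.0613
H(Y) - H(Y|X) = 1.5613 - 1.5000 = 0.0613
H(X) + H(Y) - H(X,Y) = 1.0000 + 1.5613 - 2.5000 = 0.0613

All forms give I(X;Y) = 0.0613 bits. ✓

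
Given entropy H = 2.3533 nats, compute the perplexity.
10.5202

Perplexity is e^H (or exp(H) for natural log).

H = 2.3533 nats
Perplexity = e^2.3533 = 10.5202

Interpretation: The model's uncertainty is equivalent to choosing uniformly among 10.5 options.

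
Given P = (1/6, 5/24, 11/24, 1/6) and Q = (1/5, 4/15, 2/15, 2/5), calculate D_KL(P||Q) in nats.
0.3382 nats

KL divergence: D_KL(P||Q) = Σ p(x) log(p(x)/q(x))

Computing term by term:
  x=0: 1/6 × log_e[(1/6)/(1/5)] = 1/6 × -0.1823 = -0.0304
  x=1: 5/24 × log_e[(5/24)/(4/15)] = 5/24 × -0.2469 = -0.0514
  x=2: 11/24 × log_e[(11/24)/(2/15)] = 11/24 × 1.2347 = 0.5659
  x=3: 1/6 × log_e[(1/6)/(2/5)] = 1/6 × -0.8755 = -0.1459

D_KL(P||Q) = 0.3382 nats

Note: KL divergence is always non-negative and equals 0 iff P = Q.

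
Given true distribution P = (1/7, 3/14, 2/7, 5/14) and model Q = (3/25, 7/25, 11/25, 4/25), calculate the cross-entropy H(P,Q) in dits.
0.6361 dits

Cross-entropy: H(P,Q) = -Σ p(x) log q(x)

Alternatively: H(P,Q) = H(P) + D_KL(P||Q)
H(P) = 0.5792 dits
D_KL(P||Q) = 0.0569 dits

H(P,Q) = 0.5792 + 0.0569 = 0.6361 dits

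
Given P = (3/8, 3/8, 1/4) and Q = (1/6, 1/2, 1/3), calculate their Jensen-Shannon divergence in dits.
0.0122 dits

Jensen-Shannon divergence is:
JSD(P||Q) = 0.5 × D_KL(P||M) + 0.5 × D_KL(Q||M)
where M = 0.5 × (P + Q) is the mixture distribution.

M = 0.5 × (3/8, 3/8, 1/4) + 0.5 × (1/6, 1/2, 1/3) = (0.270833, 7/16, 7/24)

D_KL(P||M) = 0.0112 dits
D_KL(Q||M) = 0.0132 dits

JSD(P||Q) = 0.5 × 0.0112 + 0.5 × 0.0132 = 0.0122 dits

Unlike KL divergence, JSD is symmetric and bounded: 0 ≤ JSD ≤ log(2).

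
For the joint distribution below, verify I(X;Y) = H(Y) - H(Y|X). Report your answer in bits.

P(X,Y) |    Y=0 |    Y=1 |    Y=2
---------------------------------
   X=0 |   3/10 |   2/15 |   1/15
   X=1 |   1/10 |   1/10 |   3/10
I(X;Y) = 0.1948 bits

Mutual information has multiple equivalent forms:
- I(X;Y) = H(X) - H(X|Y)
- I(X;Y) = H(Y) - H(Y|X)
- I(X;Y) = H(X) + H(Y) - H(X,Y)

Computing all quantities:
H(X) = 1.0000, H(Y) = 1.5494, H(X,Y) = 2.3546
H(X|Y) = 0.8052, H(Y|X) = 1.3546

Verification:
H(X) - H(X|Y) = 1.0000 - 0.8052 = 0.1948
H(Y) - H(Y|X) = 1.5494 - 1.3546 = 0.1948
H(X) + H(Y) - H(X,Y) = 1.0000 + 1.5494 - 2.3546 = 0.1948

All forms give I(X;Y) = 0.1948 bits. ✓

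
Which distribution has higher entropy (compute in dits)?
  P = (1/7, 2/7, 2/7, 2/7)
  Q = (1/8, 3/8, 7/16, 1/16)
P

Computing entropies in dits:
H(P) = 0.5871
H(Q) = 0.5050

Distribution P has higher entropy.

Intuition: The distribution closer to uniform (more spread out) has higher entropy.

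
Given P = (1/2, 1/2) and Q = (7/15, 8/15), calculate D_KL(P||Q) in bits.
0.0032 bits

KL divergence: D_KL(P||Q) = Σ p(x) log(p(x)/q(x))

Computing term by term:
  x=0: 1/2 × log_2[(1/2)/(7/15)] = 1/2 × 0.0995 = 0.0498
  x=1: 1/2 × log_2[(1/2)/(8/15)] = 1/2 × -0.0931 = -0.0466

D_KL(P||Q) = 0.0032 bits

Note: KL divergence is always non-negative and equals 0 iff P = Q.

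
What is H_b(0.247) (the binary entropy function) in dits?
0.2428 dits

The binary entropy function is:
H(p) = -p log(p) - (1-p) log(1-p)

H(0.247) = -0.247 × log_10(0.247) - 0.753 × log_10(0.753)
H(0.247) = 0.2428 dits

Note: Binary entropy is maximized at p=0.5 (H=1 bit) and minimized at p=0 or p=1 (H=0).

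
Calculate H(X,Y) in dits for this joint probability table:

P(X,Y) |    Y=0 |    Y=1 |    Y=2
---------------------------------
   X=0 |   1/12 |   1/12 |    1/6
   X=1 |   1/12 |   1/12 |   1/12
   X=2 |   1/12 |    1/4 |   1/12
0.9097 dits

Joint entropy is H(X,Y) = -Σ_{x,y} p(x,y) log p(x,y).

Summing over all non-zero entries:
H(X,Y) = -[1/12·log_10(1/12) + 1/12·log_10(1/12) + 1/6·log_10(1/6) + 1/12·log_10(1/12) + 1/12·log_10(1/12) + 1/12·log_10(1/12) + 1/12·log_10(1/12) + 1/4·log_10(1/4) + 1/12·log_10(1/12)]
H(X,Y) = 0.9097 dits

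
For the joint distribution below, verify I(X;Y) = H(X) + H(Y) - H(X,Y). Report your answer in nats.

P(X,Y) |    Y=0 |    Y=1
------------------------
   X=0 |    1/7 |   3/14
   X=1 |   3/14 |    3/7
I(X;Y) = 0.0022 nats

Mutual information has multiple equivalent forms:
- I(X;Y) = H(X) - H(X|Y)
- I(X;Y) = H(Y) - H(Y|X)
- I(X;Y) = H(X) + H(Y) - H(X,Y)

Computing all quantities:
H(X) = 0.6518, H(Y) = 0.6518, H(X,Y) = 1.3013
H(X|Y) = 0.6495, H(Y|X) = 0.6495

Verification:
H(X) - H(X|Y) = 0.6518 - 0.6495 = 0.0022
H(Y) - H(Y|X) = 0.6518 - 0.6495 = 0.0022
H(X) + H(Y) - H(X,Y) = 0.6518 + 0.6518 - 1.3013 = 0.0022

All forms give I(X;Y) = 0.0022 nats. ✓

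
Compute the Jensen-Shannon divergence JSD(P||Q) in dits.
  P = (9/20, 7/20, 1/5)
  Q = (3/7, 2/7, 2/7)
0.0024 dits

Jensen-Shannon divergence is:
JSD(P||Q) = 0.5 × D_KL(P||M) + 0.5 × D_KL(Q||M)
where M = 0.5 × (P + Q) is the mixture distribution.

M = 0.5 × (9/20, 7/20, 1/5) + 0.5 × (3/7, 2/7, 2/7) = (0.439286, 0.317857, 0.242857)

D_KL(P||M) = 0.0025 dits
D_KL(Q||M) = 0.0023 dits

JSD(P||Q) = 0.5 × 0.0025 + 0.5 × 0.0023 = 0.0024 dits

Unlike KL divergence, JSD is symmetric and bounded: 0 ≤ JSD ≤ log(2).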